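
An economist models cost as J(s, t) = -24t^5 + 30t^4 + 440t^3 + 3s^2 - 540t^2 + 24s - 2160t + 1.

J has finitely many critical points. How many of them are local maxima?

0

J separates as a function of s plus a function of t, so ∇J=0 decouples.
∂J/∂s = 6(s + 4) = 0 at s ∈ {-4}; ∂J/∂t = -120(t - 3)(t - 2)(t + 1)(t + 3) = 0 at t ∈ {-3, -1, 2, 3}.
The Hessian is diagonal: diag(J_ss, J_tt). Second derivatives: J_ss(-4)=6; J_tt(-3)=7200, J_tt(-1)=-2880, J_tt(2)=1800, J_tt(3)=-2880.
Local maxima occur where both diagonal entries negative: none. Count: 0.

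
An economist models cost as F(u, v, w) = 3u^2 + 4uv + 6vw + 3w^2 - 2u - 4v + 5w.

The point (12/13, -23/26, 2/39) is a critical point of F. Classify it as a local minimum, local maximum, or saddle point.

The Hessian is constant: H = [[6, 4, 0], [4, 0, 6], [0, 6, 6]].
Leading principal minors: Δ₁ = 6, Δ₂ = -16, Δ₃ = -312.
The minors fit neither the all-positive nor the alternating-sign pattern, so H is indefinite: a saddle point.

saddle point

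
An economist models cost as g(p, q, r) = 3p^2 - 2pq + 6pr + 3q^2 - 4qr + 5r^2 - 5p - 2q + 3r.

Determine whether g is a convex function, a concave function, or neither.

g is quadratic, so its Hessian is the constant matrix H = [[6, -2, 6], [-2, 6, -4], [6, -4, 10]].
Leading principal minors: 6, 32, 104.
All positive ⇒ H ≻ 0 ⇒ convex.

convex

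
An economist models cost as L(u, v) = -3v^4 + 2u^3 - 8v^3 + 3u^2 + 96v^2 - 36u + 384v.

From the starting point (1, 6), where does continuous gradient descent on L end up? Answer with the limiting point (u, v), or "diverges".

diverges

L is separable, so gradient descent decouples: u follows -∂L/∂u, v follows -∂L/∂v.
∂L/∂u = 6(u - 2)(u + 3); at u=1 this is -24, so u increases.
∂L/∂v = -12(v - 4)(v + 2)(v + 4); at v=6 this is -1920, so v increases.
The v-coordinate has no critical point in that direction and runs off to infinity.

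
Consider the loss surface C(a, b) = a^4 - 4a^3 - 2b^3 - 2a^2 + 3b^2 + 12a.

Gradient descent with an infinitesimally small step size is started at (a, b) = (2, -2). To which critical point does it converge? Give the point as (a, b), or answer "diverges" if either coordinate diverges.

(3, 0)

C is separable, so gradient descent decouples: a follows -∂C/∂a, b follows -∂C/∂b.
∂C/∂a = 4(a - 3)(a - 1)(a + 1); at a=2 this is -12, so a increases.
∂C/∂b = -6b(b - 1); at b=-2 this is -36, so b increases.
a converges to its nearest critical value 3 (a local min of the a-part); b converges to 0. The iterate converges to (3, 0).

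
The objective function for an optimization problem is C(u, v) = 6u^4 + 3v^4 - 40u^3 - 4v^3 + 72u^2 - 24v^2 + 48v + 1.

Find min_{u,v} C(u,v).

C(u,v) separates as P(u) + Q(v) + 1, so its minimum is min P + min Q + 1.
P'(u) = 24u(u - 3)(u - 2) vanishes at u ∈ {0, 2, 3}; Q'(v) = 12(v - 2)(v - 1)(v + 2) vanishes at v ∈ {-2, 1, 2}.
Local minima of P (where P''>0): P(0)=0, P(3)=54. Local minima of Q: Q(-2)=-112, Q(2)=16.
So the global minimum of C is P(0) + Q(-2) + 1 = 0 − 112 + 1 = -111, attained at (0, -2).

-111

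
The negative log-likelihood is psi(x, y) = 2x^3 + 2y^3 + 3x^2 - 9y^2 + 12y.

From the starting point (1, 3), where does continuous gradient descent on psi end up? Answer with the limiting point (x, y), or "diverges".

(0, 2)

psi is separable, so gradient descent decouples: x follows -∂psi/∂x, y follows -∂psi/∂y.
∂psi/∂x = 6x(x + 1); at x=1 this is 12, so x decreases.
∂psi/∂y = 6(y - 2)(y - 1); at y=3 this is 12, so y decreases.
x converges to its nearest critical value 0 (a local min of the x-part); y converges to 2. The iterate converges to (0, 2).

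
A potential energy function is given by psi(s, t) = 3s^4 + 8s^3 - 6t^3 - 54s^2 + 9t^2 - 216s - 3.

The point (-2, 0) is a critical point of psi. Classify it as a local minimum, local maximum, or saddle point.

saddle point

The mixed partial ∂²psi/∂s∂t is 0, so the Hessian at any point is diag(psi_ss, psi_tt) = diag(12(3s^2 + 4s - 9), 18(-2t + 1)).
At (-2, 0): H = diag(-60, 18).
The eigenvalues have opposite signs, so H is indefinite: a saddle point.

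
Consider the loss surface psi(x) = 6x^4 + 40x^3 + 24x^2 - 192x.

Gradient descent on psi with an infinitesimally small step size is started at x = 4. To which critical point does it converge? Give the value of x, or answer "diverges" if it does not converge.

psi'(x) = 24(x - 1)(x + 2)(x + 4), so psi'(4) = 3456.
Gradient descent moves in the -psi' direction, i.e. x is decreasing.
The nearest critical point in that direction is x = 1, where psi'' = 360 > 0 (a local minimum). The iterate converges there.

1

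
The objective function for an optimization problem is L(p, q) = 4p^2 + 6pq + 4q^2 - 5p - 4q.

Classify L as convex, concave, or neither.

convex

L is quadratic, so its Hessian is the constant matrix H = [[8, 6], [6, 8]].
det(H) = 28, tr(H) = 16.
det(H) > 0 and tr(H) > 0, so H is positive definite everywhere: convex.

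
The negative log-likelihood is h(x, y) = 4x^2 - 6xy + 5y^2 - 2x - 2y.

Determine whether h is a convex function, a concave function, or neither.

convex

h is quadratic, so its Hessian is the constant matrix H = [[8, -6], [-6, 10]].
det(H) = 44, tr(H) = 18.
det(H) > 0 and tr(H) > 0, so H is positive definite everywhere: convex.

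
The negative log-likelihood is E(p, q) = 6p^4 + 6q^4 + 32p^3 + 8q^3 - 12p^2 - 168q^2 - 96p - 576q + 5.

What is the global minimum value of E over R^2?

E(p,q) separates as A(p) + B(q) + 5, so its minimum is min A + min B + 5.
A'(p) = 24(p - 1)(p + 1)(p + 4) vanishes at p ∈ {-4, -1, 1}; B'(q) = 24(q - 4)(q + 2)(q + 3) vanishes at q ∈ {-3, -2, 4}.
Local minima of A (where A''>0): A(-4)=-320, A(1)=-70. Local minima of B: B(-3)=486, B(4)=-2944.
So the global minimum of E is A(-4) + B(4) + 5 = -320 − 2944 + 5 = -3259, attained at (-4, 4).

-3259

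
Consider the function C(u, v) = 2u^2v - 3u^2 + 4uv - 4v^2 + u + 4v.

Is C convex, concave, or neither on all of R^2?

neither

The term 2u^2v is cubic, so the Hessian is not constant.
∂²C/∂u² = 4v - 6, which takes both signs as v varies (negative for sufficiently negative v). A diagonal entry of the Hessian changing sign means the Hessian is neither positive- nor negative-semidefinite on all of R^2.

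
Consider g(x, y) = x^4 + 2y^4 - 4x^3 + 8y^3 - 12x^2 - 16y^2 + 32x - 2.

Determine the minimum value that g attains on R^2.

g(x,y) separates as P(x) + Q(y) − 2, so its minimum is min P + min Q − 2.
P'(x) = 4(x - 4)(x - 1)(x + 2) vanishes at x ∈ {-2, 1, 4}; Q'(y) = 8y(y - 1)(y + 4) vanishes at y ∈ {-4, 0, 1}.
Local minima of P (where P''>0): P(-2)=-64, P(4)=-64. Local minima of Q: Q(-4)=-256, Q(1)=-6.
So the global minimum of g is P(-2) + Q(-4) − 2 = -64 − 256 − 2 = -322, attained at (-2, -4).

-322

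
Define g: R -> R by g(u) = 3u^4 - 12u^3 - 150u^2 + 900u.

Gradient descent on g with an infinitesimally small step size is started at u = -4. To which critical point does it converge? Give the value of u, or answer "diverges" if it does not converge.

-5

g'(u) = 12(u - 5)(u - 3)(u + 5), so g'(-4) = 756.
Gradient descent moves in the -g' direction, i.e. u is decreasing.
The nearest critical point in that direction is u = -5, where g'' = 960 > 0 (a local minimum). The iterate converges there.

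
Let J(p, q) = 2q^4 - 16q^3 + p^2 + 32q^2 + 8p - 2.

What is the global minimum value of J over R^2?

-18

J(p,q) separates as A(p) + B(q) − 2, so its minimum is min A + min B − 2.
A'(p) = 2p + 8 vanishes at p ∈ {-4}; B'(q) = 8q(q - 4)(q - 2) vanishes at q ∈ {0, 2, 4}.
Local minima of A (where A''>0): A(-4)=-16. Local minima of B: B(0)=0, B(4)=0.
So the global minimum of J is A(-4) + B(0) − 2 = -16 + 0 − 2 = -18, attained at (-4, 0).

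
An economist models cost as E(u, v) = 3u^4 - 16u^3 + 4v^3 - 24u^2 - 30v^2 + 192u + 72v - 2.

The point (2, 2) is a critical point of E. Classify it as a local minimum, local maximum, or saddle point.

The mixed partial ∂²E/∂u∂v is 0, so the Hessian at any point is diag(E_uu, E_vv) = diag(12(3u^2 - 8u - 4), 12(2v - 5)).
At (2, 2): H = diag(-96, -12).
Both eigenvalues are negative, so H is negative definite: a local maximum.

local maximum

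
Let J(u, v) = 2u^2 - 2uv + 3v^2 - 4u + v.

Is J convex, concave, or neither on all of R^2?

convex

J is quadratic, so its Hessian is the constant matrix H = [[4, -2], [-2, 6]].
det(H) = 20, tr(H) = 10.
det(H) > 0 and tr(H) > 0, so H is positive definite everywhere: convex.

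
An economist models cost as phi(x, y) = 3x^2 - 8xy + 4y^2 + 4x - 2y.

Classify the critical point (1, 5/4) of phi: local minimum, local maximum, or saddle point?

The Hessian of phi is constant: H = [[6, -8], [-8, 8]].
det(H) = 6·8 − (-8)² = -16.
Since det(H) < 0, H is indefinite and the critical point is a saddle point.

saddle point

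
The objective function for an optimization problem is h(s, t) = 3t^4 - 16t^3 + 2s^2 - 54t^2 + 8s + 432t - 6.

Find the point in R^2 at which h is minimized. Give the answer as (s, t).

(-2, -3)

h(s,t) separates as P(s) + Q(t) − 6, so its minimum is min P + min Q − 6.
P'(s) = 4s + 8 vanishes at s ∈ {-2}; Q'(t) = 12(t - 4)(t - 3)(t + 3) vanishes at t ∈ {-3, 3, 4}.
Local minima of P (where P''>0): P(-2)=-8. Local minima of Q: Q(-3)=-1107, Q(4)=608.
So the global minimum of h is P(-2) + Q(-3) − 6 = -8 − 1107 − 6 = -1121, attained at (-2, -3).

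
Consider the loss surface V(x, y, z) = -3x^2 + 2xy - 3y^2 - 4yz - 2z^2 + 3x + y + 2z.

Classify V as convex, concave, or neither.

V is quadratic, so its Hessian is the constant matrix H = [[-6, 2, 0], [2, -6, -4], [0, -4, -4]].
Leading principal minors: -6, 32, -32.
Signs alternate −, +, − ⇒ H ≺ 0 ⇒ concave.

concave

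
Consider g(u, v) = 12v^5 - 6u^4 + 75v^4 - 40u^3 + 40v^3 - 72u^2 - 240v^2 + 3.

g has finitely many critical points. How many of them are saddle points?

g separates as a function of u plus a function of v, so ∇g=0 decouples.
∂g/∂u = -24u(u + 2)(u + 3) = 0 at u ∈ {-3, -2, 0}; ∂g/∂v = 60v(v - 1)(v + 2)(v + 4) = 0 at v ∈ {-4, -2, 0, 1}.
The Hessian is diagonal: diag(g_uu, g_vv). Second derivatives: g_uu(-3)=-72, g_uu(-2)=48, g_uu(0)=-144; g_vv(-4)=-2400, g_vv(-2)=720, g_vv(0)=-480, g_vv(1)=900.
Saddle points occur where the two diagonal entries have opposite signs: (-3, -2), (-3, 1), (-2, -4), (-2, 0), (0, -2), (0, 1). Count: 6.

6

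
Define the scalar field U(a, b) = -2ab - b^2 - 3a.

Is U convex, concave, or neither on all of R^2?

U is quadratic, so its Hessian is the constant matrix H = [[0, -2], [-2, -2]].
det(H) = -4, tr(H) = -2.
det(H) < 0, so H is indefinite: neither convex nor concave.

neither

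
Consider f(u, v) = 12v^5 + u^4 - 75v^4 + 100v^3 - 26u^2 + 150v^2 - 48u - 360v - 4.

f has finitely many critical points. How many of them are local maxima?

2

f separates as a function of u plus a function of v, so ∇f=0 decouples.
∂f/∂u = 4(u - 4)(u + 1)(u + 3) = 0 at u ∈ {-3, -1, 4}; ∂f/∂v = 60(v - 3)(v - 2)(v - 1)(v + 1) = 0 at v ∈ {-1, 1, 2, 3}.
The Hessian is diagonal: diag(f_uu, f_vv). Second derivatives: f_uu(-3)=56, f_uu(-1)=-40, f_uu(4)=140; f_vv(-1)=-1440, f_vv(1)=240, f_vv(2)=-180, f_vv(3)=480.
Local maxima occur where both diagonal entries negative: (-1, -1), (-1, 2). Count: 2.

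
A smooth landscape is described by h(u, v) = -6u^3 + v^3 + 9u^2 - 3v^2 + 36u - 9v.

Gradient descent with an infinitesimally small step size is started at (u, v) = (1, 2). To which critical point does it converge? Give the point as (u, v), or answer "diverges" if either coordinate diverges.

(-1, 3)

h is separable, so gradient descent decouples: u follows -∂h/∂u, v follows -∂h/∂v.
∂h/∂u = -18(u - 2)(u + 1); at u=1 this is 36, so u decreases.
∂h/∂v = 3(v - 3)(v + 1); at v=2 this is -9, so v increases.
u converges to its nearest critical value -1 (a local min of the u-part); v converges to 3. The iterate converges to (-1, 3).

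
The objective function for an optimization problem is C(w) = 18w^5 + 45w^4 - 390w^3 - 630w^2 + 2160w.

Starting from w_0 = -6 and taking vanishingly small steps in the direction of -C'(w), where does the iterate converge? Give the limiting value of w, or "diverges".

diverges

C'(w) = 90(w - 3)(w - 1)(w + 2)(w + 4), so C'(-6) = 45360.
Gradient descent moves in the -C' direction, i.e. w is decreasing.
There is no critical point below w=-6, and C' keeps the same sign, so the iterate runs off to −∞.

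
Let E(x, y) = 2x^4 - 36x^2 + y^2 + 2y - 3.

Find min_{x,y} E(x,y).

-166

E(x,y) separates as P(x) + Q(y) − 3, so its minimum is min P + min Q − 3.
P'(x) = 8x(x - 3)(x + 3) vanishes at x ∈ {-3, 0, 3}; Q'(y) = 2y + 2 vanishes at y ∈ {-1}.
Local minima of P (where P''>0): P(-3)=-162, P(3)=-162. Local minima of Q: Q(-1)=-1.
So the global minimum of E is P(-3) + Q(-1) − 3 = -162 − 1 − 3 = -166, attained at (-3, -1).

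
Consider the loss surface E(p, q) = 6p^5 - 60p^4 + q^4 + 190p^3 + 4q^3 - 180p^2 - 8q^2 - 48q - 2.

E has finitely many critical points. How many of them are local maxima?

E separates as a function of p plus a function of q, so ∇E=0 decouples.
∂E/∂p = 30p(p - 4)(p - 3)(p - 1) = 0 at p ∈ {0, 1, 3, 4}; ∂E/∂q = 4(q - 2)(q + 2)(q + 3) = 0 at q ∈ {-3, -2, 2}.
The Hessian is diagonal: diag(E_pp, E_qq). Second derivatives: E_pp(0)=-360, E_pp(1)=180, E_pp(3)=-180, E_pp(4)=360; E_qq(-3)=20, E_qq(-2)=-16, E_qq(2)=80.
Local maxima occur where both diagonal entries negative: (0, -2), (3, -2). Count: 2.

2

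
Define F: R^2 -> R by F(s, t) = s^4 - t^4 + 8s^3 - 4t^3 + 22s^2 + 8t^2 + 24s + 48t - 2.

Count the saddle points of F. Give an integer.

5

F separates as a function of s plus a function of t, so ∇F=0 decouples.
∂F/∂s = 4(s + 1)(s + 2)(s + 3) = 0 at s ∈ {-3, -2, -1}; ∂F/∂t = -4(t - 2)(t + 2)(t + 3) = 0 at t ∈ {-3, -2, 2}.
The Hessian is diagonal: diag(F_ss, F_tt). Second derivatives: F_ss(-3)=8, F_ss(-2)=-4, F_ss(-1)=8; F_tt(-3)=-20, F_tt(-2)=16, F_tt(2)=-80.
Saddle points occur where the two diagonal entries have opposite signs: (-3, -3), (-3, 2), (-2, -2), (-1, -3), (-1, 2). Count: 5.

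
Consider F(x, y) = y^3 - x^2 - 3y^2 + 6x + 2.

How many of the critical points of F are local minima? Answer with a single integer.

0

F separates as a function of x plus a function of y, so ∇F=0 decouples.
∂F/∂x = -2(x - 3) = 0 at x ∈ {3}; ∂F/∂y = 3y(y - 2) = 0 at y ∈ {0, 2}.
The Hessian is diagonal: diag(F_xx, F_yy). Second derivatives: F_xx(3)=-2; F_yy(0)=-6, F_yy(2)=6.
Local minima occur where both diagonal entries positive: none. Count: 0.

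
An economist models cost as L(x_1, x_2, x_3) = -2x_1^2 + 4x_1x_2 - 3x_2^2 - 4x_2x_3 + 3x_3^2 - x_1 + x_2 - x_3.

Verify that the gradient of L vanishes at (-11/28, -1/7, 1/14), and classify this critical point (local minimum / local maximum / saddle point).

saddle point

∇L = (-4x_1 + 4x_2 - 1, 4x_1 - 6x_2 - 4x_3 + 1, -4x_2 + 6x_3 - 1); substituting (-11/28, -1/7, 1/14) gives ∇L = (0, 0, 0), so (-11/28, -1/7, 1/14) is indeed a critical point.
The Hessian is constant: H = [[-4, 4, 0], [4, -6, -4], [0, -4, 6]].
Leading principal minors: Δ₁ = -4, Δ₂ = 8, Δ₃ = 112.
The minors fit neither the all-positive nor the alternating-sign pattern, so H is indefinite: a saddle point.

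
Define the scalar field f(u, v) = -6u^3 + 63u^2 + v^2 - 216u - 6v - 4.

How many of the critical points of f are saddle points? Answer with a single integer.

f separates as a function of u plus a function of v, so ∇f=0 decouples.
∂f/∂u = -18(u - 4)(u - 3) = 0 at u ∈ {3, 4}; ∂f/∂v = 2(v - 3) = 0 at v ∈ {3}.
The Hessian is diagonal: diag(f_uu, f_vv). Second derivatives: f_uu(3)=18, f_uu(4)=-18; f_vv(3)=2.
Saddle points occur where the two diagonal entries have opposite signs: (4, 3). Count: 1.

1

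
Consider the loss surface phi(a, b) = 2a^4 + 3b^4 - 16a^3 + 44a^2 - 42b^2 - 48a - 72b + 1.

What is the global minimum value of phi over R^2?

phi(a,b) separates as P(a) + Q(b) + 1, so its minimum is min P + min Q + 1.
P'(a) = 8(a - 3)(a - 2)(a - 1) vanishes at a ∈ {1, 2, 3}; Q'(b) = 12(b - 3)(b + 1)(b + 2) vanishes at b ∈ {-2, -1, 3}.
Local minima of P (where P''>0): P(1)=-18, P(3)=-18. Local minima of Q: Q(-2)=24, Q(3)=-351.
So the global minimum of phi is P(1) + Q(3) + 1 = -18 − 351 + 1 = -368, attained at (1, 3).

-368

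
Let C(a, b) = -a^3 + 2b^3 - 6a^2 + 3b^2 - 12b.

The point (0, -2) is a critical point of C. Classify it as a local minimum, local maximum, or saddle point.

The mixed partial ∂²C/∂a∂b is 0, so the Hessian at any point is diag(C_aa, C_bb) = diag(-6(a + 2), 6(2b + 1)).
At (0, -2): H = diag(-12, -18).
Both eigenvalues are negative, so H is negative definite: a local maximum.

local maximum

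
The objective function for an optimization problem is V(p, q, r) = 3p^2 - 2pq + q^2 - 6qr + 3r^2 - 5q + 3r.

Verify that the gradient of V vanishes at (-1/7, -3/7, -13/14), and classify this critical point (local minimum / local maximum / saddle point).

∇V = (6p - 2q, -2p + 2q - 6r - 5, -6q + 6r + 3); substituting (-1/7, -3/7, -13/14) gives ∇V = (0, 0, 0), so (-1/7, -3/7, -13/14) is indeed a critical point.
The Hessian is constant: H = [[6, -2, 0], [-2, 2, -6], [0, -6, 6]].
Leading principal minors: Δ₁ = 6, Δ₂ = 8, Δ₃ = -168.
The minors fit neither the all-positive nor the alternating-sign pattern, so H is indefinite: a saddle point.

saddle point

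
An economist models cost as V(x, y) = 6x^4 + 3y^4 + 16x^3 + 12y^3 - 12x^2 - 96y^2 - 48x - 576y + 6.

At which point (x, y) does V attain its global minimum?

V(x,y) separates as P(x) + Q(y) + 6, so its minimum is min P + min Q + 6.
P'(x) = 24(x - 1)(x + 1)(x + 2) vanishes at x ∈ {-2, -1, 1}; Q'(y) = 12(y - 4)(y + 3)(y + 4) vanishes at y ∈ {-4, -3, 4}.
Local minima of P (where P''>0): P(-2)=16, P(1)=-38. Local minima of Q: Q(-4)=768, Q(4)=-2304.
So the global minimum of V is P(1) + Q(4) + 6 = -38 − 2304 + 6 = -2336, attained at (1, 4).

(1, 4)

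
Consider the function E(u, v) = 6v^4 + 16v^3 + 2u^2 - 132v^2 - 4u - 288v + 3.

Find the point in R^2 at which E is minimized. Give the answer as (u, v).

E(u,v) separates as P(u) + Q(v) + 3, so its minimum is min P + min Q + 3.
P'(u) = 4u - 4 vanishes at u ∈ {1}; Q'(v) = 24(v - 3)(v + 1)(v + 4) vanishes at v ∈ {-4, -1, 3}.
Local minima of P (where P''>0): P(1)=-2. Local minima of Q: Q(-4)=-448, Q(3)=-1134.
So the global minimum of E is P(1) + Q(3) + 3 = -2 − 1134 + 3 = -1133, attained at (1, 3).

(1, 3)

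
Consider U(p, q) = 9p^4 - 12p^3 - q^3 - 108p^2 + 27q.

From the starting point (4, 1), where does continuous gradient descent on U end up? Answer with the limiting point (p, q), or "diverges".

(3, -3)

U is separable, so gradient descent decouples: p follows -∂U/∂p, q follows -∂U/∂q.
∂U/∂p = 36p(p - 3)(p + 2); at p=4 this is 864, so p decreases.
∂U/∂q = -3(q - 3)(q + 3); at q=1 this is 24, so q decreases.
p converges to its nearest critical value 3 (a local min of the p-part); q converges to -3. The iterate converges to (3, -3).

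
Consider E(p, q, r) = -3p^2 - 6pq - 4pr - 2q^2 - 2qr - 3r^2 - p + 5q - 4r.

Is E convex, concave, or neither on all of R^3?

neither

E is quadratic, so its Hessian is the constant matrix H = [[-6, -6, -4], [-6, -4, -2], [-4, -2, -6]].
Leading principal minors: -6, -12, 64.
Neither pattern holds ⇒ H is indefinite ⇒ neither convex nor concave.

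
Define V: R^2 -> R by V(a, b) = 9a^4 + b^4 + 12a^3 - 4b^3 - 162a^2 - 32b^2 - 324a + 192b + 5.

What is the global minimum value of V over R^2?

-2140

V(a,b) separates as P(a) + Q(b) + 5, so its minimum is min P + min Q + 5.
P'(a) = 36(a - 3)(a + 1)(a + 3) vanishes at a ∈ {-3, -1, 3}; Q'(b) = 4(b - 4)(b - 3)(b + 4) vanishes at b ∈ {-4, 3, 4}.
Local minima of P (where P''>0): P(-3)=-81, P(3)=-1377. Local minima of Q: Q(-4)=-768, Q(4)=256.
So the global minimum of V is P(3) + Q(-4) + 5 = -1377 − 768 + 5 = -2140, attained at (3, -4).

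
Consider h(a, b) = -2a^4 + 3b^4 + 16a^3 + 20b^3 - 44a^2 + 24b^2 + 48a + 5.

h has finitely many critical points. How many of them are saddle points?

h separates as a function of a plus a function of b, so ∇h=0 decouples.
∂h/∂a = -8(a - 3)(a - 2)(a - 1) = 0 at a ∈ {1, 2, 3}; ∂h/∂b = 12b(b + 1)(b + 4) = 0 at b ∈ {-4, -1, 0}.
The Hessian is diagonal: diag(h_aa, h_bb). Second derivatives: h_aa(1)=-16, h_aa(2)=8, h_aa(3)=-16; h_bb(-4)=144, h_bb(-1)=-36, h_bb(0)=48.
Saddle points occur where the two diagonal entries have opposite signs: (1, -4), (1, 0), (2, -1), (3, -4), (3, 0). Count: 5.

5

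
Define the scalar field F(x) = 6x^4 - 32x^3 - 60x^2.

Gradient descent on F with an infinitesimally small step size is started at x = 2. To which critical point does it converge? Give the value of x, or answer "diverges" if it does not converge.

5

F'(x) = 24x(x - 5)(x + 1), so F'(2) = -432.
Gradient descent moves in the -F' direction, i.e. x is increasing.
The nearest critical point in that direction is x = 5, where F'' = 720 > 0 (a local minimum). The iterate converges there.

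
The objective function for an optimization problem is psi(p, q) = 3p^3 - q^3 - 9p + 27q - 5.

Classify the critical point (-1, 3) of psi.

The mixed partial ∂²psi/∂p∂q is 0, so the Hessian at any point is diag(psi_pp, psi_qq) = diag(18p, -6q).
At (-1, 3): H = diag(-18, -18).
Both eigenvalues are negative, so H is negative definite: a local maximum.

local maximum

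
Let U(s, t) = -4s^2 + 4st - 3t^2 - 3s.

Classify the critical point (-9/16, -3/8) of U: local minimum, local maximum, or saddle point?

The Hessian of U is constant: H = [[-8, 4], [4, -6]].
det(H) = (-8)·(-6) − 4² = 32.
det(H) > 0 and tr(H) = -14 < 0, so H is negative definite and the point is a local maximum.

local maximum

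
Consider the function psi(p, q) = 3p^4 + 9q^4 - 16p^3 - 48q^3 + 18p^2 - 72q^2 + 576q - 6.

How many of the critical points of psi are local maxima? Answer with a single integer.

psi separates as a function of p plus a function of q, so ∇psi=0 decouples.
∂psi/∂p = 12p(p - 3)(p - 1) = 0 at p ∈ {0, 1, 3}; ∂psi/∂q = 36(q - 4)(q - 2)(q + 2) = 0 at q ∈ {-2, 2, 4}.
The Hessian is diagonal: diag(psi_pp, psi_qq). Second derivatives: psi_pp(0)=36, psi_pp(1)=-24, psi_pp(3)=72; psi_qq(-2)=864, psi_qq(2)=-288, psi_qq(4)=432.
Local maxima occur where both diagonal entries negative: (1, 2). Count: 1.

1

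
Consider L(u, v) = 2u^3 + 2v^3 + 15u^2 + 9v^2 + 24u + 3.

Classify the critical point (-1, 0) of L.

The mixed partial ∂²L/∂u∂v is 0, so the Hessian at any point is diag(L_uu, L_vv) = diag(6(2u + 5), 6(2v + 3)).
At (-1, 0): H = diag(18, 18).
Both eigenvalues are positive, so H is positive definite: a local minimum.

local minimum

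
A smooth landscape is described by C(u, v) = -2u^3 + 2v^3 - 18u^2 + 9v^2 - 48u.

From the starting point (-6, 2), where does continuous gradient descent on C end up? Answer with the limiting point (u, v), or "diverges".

C is separable, so gradient descent decouples: u follows -∂C/∂u, v follows -∂C/∂v.
∂C/∂u = -6(u + 2)(u + 4); at u=-6 this is -48, so u increases.
∂C/∂v = 6v(v + 3); at v=2 this is 60, so v decreases.
u converges to its nearest critical value -4 (a local min of the u-part); v converges to 0. The iterate converges to (-4, 0).

(-4, 0)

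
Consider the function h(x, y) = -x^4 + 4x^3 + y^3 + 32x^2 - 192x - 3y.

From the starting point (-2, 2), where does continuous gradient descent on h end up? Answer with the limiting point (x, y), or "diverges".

h is separable, so gradient descent decouples: x follows -∂h/∂x, y follows -∂h/∂y.
∂h/∂x = -4(x - 4)(x - 3)(x + 4); at x=-2 this is -240, so x increases.
∂h/∂y = 3(y - 1)(y + 1); at y=2 this is 9, so y decreases.
x converges to its nearest critical value 3 (a local min of the x-part); y converges to 1. The iterate converges to (3, 1).

(3, 1)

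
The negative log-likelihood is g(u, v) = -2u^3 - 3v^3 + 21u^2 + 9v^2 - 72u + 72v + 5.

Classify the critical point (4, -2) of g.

saddle point

The mixed partial ∂²g/∂u∂v is 0, so the Hessian at any point is diag(g_uu, g_vv) = diag(6(-2u + 7), 18(-v + 1)).
At (4, -2): H = diag(-6, 54).
The eigenvalues have opposite signs, so H is indefinite: a saddle point.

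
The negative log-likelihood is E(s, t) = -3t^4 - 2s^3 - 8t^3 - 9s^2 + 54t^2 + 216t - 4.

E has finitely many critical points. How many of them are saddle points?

E separates as a function of s plus a function of t, so ∇E=0 decouples.
∂E/∂s = -6s(s + 3) = 0 at s ∈ {-3, 0}; ∂E/∂t = -12(t - 3)(t + 2)(t + 3) = 0 at t ∈ {-3, -2, 3}.
The Hessian is diagonal: diag(E_ss, E_tt). Second derivatives: E_ss(-3)=18, E_ss(0)=-18; E_tt(-3)=-72, E_tt(-2)=60, E_tt(3)=-360.
Saddle points occur where the two diagonal entries have opposite signs: (-3, -3), (-3, 3), (0, -2). Count: 3.

3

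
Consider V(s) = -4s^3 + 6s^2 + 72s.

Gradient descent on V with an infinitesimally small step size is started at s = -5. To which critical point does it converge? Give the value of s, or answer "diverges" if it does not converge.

-2

V'(s) = -12(s - 3)(s + 2), so V'(-5) = -288.
Gradient descent moves in the -V' direction, i.e. s is increasing.
The nearest critical point in that direction is s = -2, where V'' = 60 > 0 (a local minimum). The iterate converges there.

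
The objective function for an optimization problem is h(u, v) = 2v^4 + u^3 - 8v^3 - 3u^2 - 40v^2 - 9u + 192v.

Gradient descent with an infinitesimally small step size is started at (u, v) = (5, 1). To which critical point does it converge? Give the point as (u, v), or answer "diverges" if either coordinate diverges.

(3, -3)

h is separable, so gradient descent decouples: u follows -∂h/∂u, v follows -∂h/∂v.
∂h/∂u = 3(u - 3)(u + 1); at u=5 this is 36, so u decreases.
∂h/∂v = 8(v - 4)(v - 2)(v + 3); at v=1 this is 96, so v decreases.
u converges to its nearest critical value 3 (a local min of the u-part); v converges to -3. The iterate converges to (3, -3).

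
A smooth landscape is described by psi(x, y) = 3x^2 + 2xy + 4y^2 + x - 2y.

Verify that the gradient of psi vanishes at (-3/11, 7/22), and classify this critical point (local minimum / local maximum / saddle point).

local minimum

∇psi = (6x + 2y + 1, 2x + 8y - 2); substituting (-3/11, 7/22) gives ∇psi = (0, 0), so (-3/11, 7/22) is indeed a critical point.
The Hessian of psi is constant: H = [[6, 2], [2, 8]].
det(H) = 6·8 − 2² = 44.
det(H) > 0 and tr(H) = 14 > 0, so H is positive definite and the point is a local minimum.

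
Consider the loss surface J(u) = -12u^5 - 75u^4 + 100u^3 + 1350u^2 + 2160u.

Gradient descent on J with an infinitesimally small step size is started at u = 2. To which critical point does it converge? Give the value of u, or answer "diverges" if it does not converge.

-1

J'(u) = -60(u - 3)(u + 1)(u + 3)(u + 4), so J'(2) = 5400.
Gradient descent moves in the -J' direction, i.e. u is decreasing.
The nearest critical point in that direction is u = -1, where J'' = 1440 > 0 (a local minimum). The iterate converges there.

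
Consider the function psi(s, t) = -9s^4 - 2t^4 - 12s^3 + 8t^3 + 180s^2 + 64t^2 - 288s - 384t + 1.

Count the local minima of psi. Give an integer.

psi separates as a function of s plus a function of t, so ∇psi=0 decouples.
∂psi/∂s = -36(s - 2)(s - 1)(s + 4) = 0 at s ∈ {-4, 1, 2}; ∂psi/∂t = -8(t - 4)(t - 3)(t + 4) = 0 at t ∈ {-4, 3, 4}.
The Hessian is diagonal: diag(psi_ss, psi_tt). Second derivatives: psi_ss(-4)=-1080, psi_ss(1)=180, psi_ss(2)=-216; psi_tt(-4)=-448, psi_tt(3)=56, psi_tt(4)=-64.
Local minima occur where both diagonal entries positive: (1, 3). Count: 1.

1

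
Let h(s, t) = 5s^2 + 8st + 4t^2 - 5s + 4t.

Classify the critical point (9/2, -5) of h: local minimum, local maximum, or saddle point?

local minimum

The Hessian of h is constant: H = [[10, 8], [8, 8]].
det(H) = 10·8 − 8² = 16.
det(H) > 0 and tr(H) = 18 > 0, so H is positive definite and the point is a local minimum.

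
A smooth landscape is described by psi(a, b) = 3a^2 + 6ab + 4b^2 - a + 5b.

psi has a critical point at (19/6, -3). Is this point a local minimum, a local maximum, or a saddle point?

local minimum

The Hessian of psi is constant: H = [[6, 6], [6, 8]].
det(H) = 6·8 − 6² = 12.
det(H) > 0 and tr(H) = 14 > 0, so H is positive definite and the point is a local minimum.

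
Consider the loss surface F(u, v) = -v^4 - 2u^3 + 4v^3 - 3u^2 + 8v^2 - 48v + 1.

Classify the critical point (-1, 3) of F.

The mixed partial ∂²F/∂u∂v is 0, so the Hessian at any point is diag(F_uu, F_vv) = diag(-6(2u + 1), 4(-3v^2 + 6v + 4)).
At (-1, 3): H = diag(6, -20).
The eigenvalues have opposite signs, so H is indefinite: a saddle point.

saddle point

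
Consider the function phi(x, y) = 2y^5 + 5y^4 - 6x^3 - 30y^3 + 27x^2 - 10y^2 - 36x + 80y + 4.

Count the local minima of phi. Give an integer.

2

phi separates as a function of x plus a function of y, so ∇phi=0 decouples.
∂phi/∂x = -18(x - 2)(x - 1) = 0 at x ∈ {1, 2}; ∂phi/∂y = 10(y - 2)(y - 1)(y + 1)(y + 4) = 0 at y ∈ {-4, -1, 1, 2}.
The Hessian is diagonal: diag(phi_xx, phi_yy). Second derivatives: phi_xx(1)=18, phi_xx(2)=-18; phi_yy(-4)=-900, phi_yy(-1)=180, phi_yy(1)=-100, phi_yy(2)=180.
Local minima occur where both diagonal entries positive: (1, -1), (1, 2). Count: 2.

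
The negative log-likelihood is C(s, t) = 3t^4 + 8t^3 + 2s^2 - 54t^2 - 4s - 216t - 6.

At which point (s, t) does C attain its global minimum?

(1, 3)

C(s,t) separates as P(s) + Q(t) − 6, so its minimum is min P + min Q − 6.
P'(s) = 4s - 4 vanishes at s ∈ {1}; Q'(t) = 12(t - 3)(t + 2)(t + 3) vanishes at t ∈ {-3, -2, 3}.
Local minima of P (where P''>0): P(1)=-2. Local minima of Q: Q(-3)=189, Q(3)=-675.
So the global minimum of C is P(1) + Q(3) − 6 = -2 − 675 − 6 = -683, attained at (1, 3).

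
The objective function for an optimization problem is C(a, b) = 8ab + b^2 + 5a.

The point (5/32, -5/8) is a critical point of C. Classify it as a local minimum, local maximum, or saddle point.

saddle point

The Hessian of C is constant: H = [[0, 8], [8, 2]].
det(H) = 0·2 − 8² = -64.
Since det(H) < 0, H is indefinite and the critical point is a saddle point.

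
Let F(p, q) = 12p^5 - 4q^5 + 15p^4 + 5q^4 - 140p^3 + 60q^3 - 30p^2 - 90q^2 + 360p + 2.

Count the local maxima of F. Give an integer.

4

F separates as a function of p plus a function of q, so ∇F=0 decouples.
∂F/∂p = 60(p - 2)(p - 1)(p + 1)(p + 3) = 0 at p ∈ {-3, -1, 1, 2}; ∂F/∂q = -20q(q - 3)(q - 1)(q + 3) = 0 at q ∈ {-3, 0, 1, 3}.
The Hessian is diagonal: diag(F_pp, F_qq). Second derivatives: F_pp(-3)=-2400, F_pp(-1)=720, F_pp(1)=-480, F_pp(2)=900; F_qq(-3)=1440, F_qq(0)=-180, F_qq(1)=160, F_qq(3)=-720.
Local maxima occur where both diagonal entries negative: (-3, 0), (-3, 3), (1, 0), (1, 3). Count: 4.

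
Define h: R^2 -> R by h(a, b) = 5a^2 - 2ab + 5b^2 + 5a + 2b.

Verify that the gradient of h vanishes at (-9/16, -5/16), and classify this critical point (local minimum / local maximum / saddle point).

∇h = (10a - 2b + 5, -2a + 10b + 2); substituting (-9/16, -5/16) gives ∇h = (0, 0), so (-9/16, -5/16) is indeed a critical point.
The Hessian of h is constant: H = [[10, -2], [-2, 10]].
det(H) = 10·10 − (-2)² = 96.
det(H) > 0 and tr(H) = 20 > 0, so H is positive definite and the point is a local minimum.

local minimum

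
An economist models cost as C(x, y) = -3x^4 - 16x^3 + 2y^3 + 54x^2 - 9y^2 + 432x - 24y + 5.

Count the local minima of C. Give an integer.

C separates as a function of x plus a function of y, so ∇C=0 decouples.
∂C/∂x = -12(x - 3)(x + 3)(x + 4) = 0 at x ∈ {-4, -3, 3}; ∂C/∂y = 6(y - 4)(y + 1) = 0 at y ∈ {-1, 4}.
The Hessian is diagonal: diag(C_xx, C_yy). Second derivatives: C_xx(-4)=-84, C_xx(-3)=72, C_xx(3)=-504; C_yy(-1)=-30, C_yy(4)=30.
Local minima occur where both diagonal entries positive: (-3, 4). Count: 1.

1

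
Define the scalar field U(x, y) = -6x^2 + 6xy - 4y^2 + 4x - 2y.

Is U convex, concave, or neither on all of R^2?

U is quadratic, so its Hessian is the constant matrix H = [[-12, 6], [6, -8]].
det(H) = 60, tr(H) = -20.
det(H) > 0 and tr(H) < 0, so H is negative definite everywhere: concave.

concave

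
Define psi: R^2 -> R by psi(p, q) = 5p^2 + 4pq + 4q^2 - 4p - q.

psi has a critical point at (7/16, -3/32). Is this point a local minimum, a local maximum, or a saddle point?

local minimum

The Hessian of psi is constant: H = [[10, 4], [4, 8]].
det(H) = 10·8 − 4² = 64.
det(H) > 0 and tr(H) = 18 > 0, so H is positive definite and the point is a local minimum.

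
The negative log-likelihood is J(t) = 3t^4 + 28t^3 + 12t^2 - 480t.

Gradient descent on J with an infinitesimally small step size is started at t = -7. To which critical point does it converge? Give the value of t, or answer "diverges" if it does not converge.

-5

J'(t) = 12(t - 2)(t + 4)(t + 5), so J'(-7) = -648.
Gradient descent moves in the -J' direction, i.e. t is increasing.
The nearest critical point in that direction is t = -5, where J'' = 84 > 0 (a local minimum). The iterate converges there.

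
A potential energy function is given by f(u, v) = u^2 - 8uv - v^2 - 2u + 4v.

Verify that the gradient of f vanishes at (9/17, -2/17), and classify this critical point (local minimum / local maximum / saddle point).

saddle point

∇f = (2u - 8v - 2, -8u - 2v + 4); substituting (9/17, -2/17) gives ∇f = (0, 0), so (9/17, -2/17) is indeed a critical point.
The Hessian of f is constant: H = [[2, -8], [-8, -2]].
det(H) = 2·(-2) − (-8)² = -68.
Since det(H) < 0, H is indefinite and the critical point is a saddle point.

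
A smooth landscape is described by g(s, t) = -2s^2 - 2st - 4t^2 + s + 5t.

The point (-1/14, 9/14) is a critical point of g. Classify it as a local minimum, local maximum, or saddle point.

The Hessian of g is constant: H = [[-4, -2], [-2, -8]].
det(H) = (-4)·(-8) − (-2)² = 28.
det(H) > 0 and tr(H) = -12 < 0, so H is negative definite and the point is a local maximum.

local maximum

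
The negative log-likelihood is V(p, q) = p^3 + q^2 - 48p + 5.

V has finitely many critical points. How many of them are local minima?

V separates as a function of p plus a function of q, so ∇V=0 decouples.
∂V/∂p = 3(p - 4)(p + 4) = 0 at p ∈ {-4, 4}; ∂V/∂q = 2q = 0 at q ∈ {0}.
The Hessian is diagonal: diag(V_pp, V_qq). Second derivatives: V_pp(-4)=-24, V_pp(4)=24; V_qq(0)=2.
Local minima occur where both diagonal entries positive: (4, 0). Count: 1.

1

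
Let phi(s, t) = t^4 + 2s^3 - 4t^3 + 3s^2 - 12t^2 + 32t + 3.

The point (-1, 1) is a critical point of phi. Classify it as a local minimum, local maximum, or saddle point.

local maximum

The mixed partial ∂²phi/∂s∂t is 0, so the Hessian at any point is diag(phi_ss, phi_tt) = diag(6(2s + 1), 12(t^2 - 2t - 2)).
At (-1, 1): H = diag(-6, -36).
Both eigenvalues are negative, so H is negative definite: a local maximum.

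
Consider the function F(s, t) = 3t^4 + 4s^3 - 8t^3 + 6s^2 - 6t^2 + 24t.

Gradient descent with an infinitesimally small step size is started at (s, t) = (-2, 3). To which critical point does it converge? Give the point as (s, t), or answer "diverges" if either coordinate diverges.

F is separable, so gradient descent decouples: s follows -∂F/∂s, t follows -∂F/∂t.
∂F/∂s = 12s(s + 1); at s=-2 this is 24, so s decreases.
∂F/∂t = 12(t - 2)(t - 1)(t + 1); at t=3 this is 96, so t decreases.
The s-coordinate has no critical point in that direction and runs off to infinity.

diverges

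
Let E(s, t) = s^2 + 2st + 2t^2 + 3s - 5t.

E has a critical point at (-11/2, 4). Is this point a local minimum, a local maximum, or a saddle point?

local minimum

The Hessian of E is constant: H = [[2, 2], [2, 4]].
det(H) = 2·4 − 2² = 4.
det(H) > 0 and tr(H) = 6 > 0, so H is positive definite and the point is a local minimum.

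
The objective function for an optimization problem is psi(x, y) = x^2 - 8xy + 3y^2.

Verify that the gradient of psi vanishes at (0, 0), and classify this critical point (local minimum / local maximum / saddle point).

∇psi = (2x - 8y, -8x + 6y); substituting (0, 0) gives ∇psi = (0, 0), so (0, 0) is indeed a critical point.
The Hessian of psi is constant: H = [[2, -8], [-8, 6]].
det(H) = 2·6 − (-8)² = -52.
Since det(H) < 0, H is indefinite and the critical point is a saddle point.

saddle point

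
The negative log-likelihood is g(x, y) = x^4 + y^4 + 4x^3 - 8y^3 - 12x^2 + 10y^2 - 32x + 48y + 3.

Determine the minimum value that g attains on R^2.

-90

g(x,y) separates as P(x) + Q(y) + 3, so its minimum is min P + min Q + 3.
P'(x) = 4(x - 2)(x + 1)(x + 4) vanishes at x ∈ {-4, -1, 2}; Q'(y) = 4(y - 4)(y - 3)(y + 1) vanishes at y ∈ {-1, 3, 4}.
Local minima of P (where P''>0): P(-4)=-64, P(2)=-64. Local minima of Q: Q(-1)=-29, Q(4)=96.
So the global minimum of g is P(-4) + Q(-1) + 3 = -64 − 29 + 3 = -90, attained at (-4, -1).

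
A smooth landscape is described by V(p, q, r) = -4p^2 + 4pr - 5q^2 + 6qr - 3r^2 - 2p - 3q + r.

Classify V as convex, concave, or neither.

V is quadratic, so its Hessian is the constant matrix H = [[-8, 0, 4], [0, -10, 6], [4, 6, -6]].
Leading principal minors: -8, 80, -32.
Signs alternate −, +, − ⇒ H ≺ 0 ⇒ concave.

concave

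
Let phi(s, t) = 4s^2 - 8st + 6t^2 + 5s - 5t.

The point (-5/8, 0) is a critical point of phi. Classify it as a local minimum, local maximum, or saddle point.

The Hessian of phi is constant: H = [[8, -8], [-8, 12]].
det(H) = 8·12 − (-8)² = 32.
det(H) > 0 and tr(H) = 20 > 0, so H is positive definite and the point is a local minimum.

local minimum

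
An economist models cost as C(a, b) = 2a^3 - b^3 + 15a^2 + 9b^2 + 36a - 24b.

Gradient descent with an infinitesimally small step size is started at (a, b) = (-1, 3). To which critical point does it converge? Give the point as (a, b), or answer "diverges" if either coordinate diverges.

(-2, 2)

C is separable, so gradient descent decouples: a follows -∂C/∂a, b follows -∂C/∂b.
∂C/∂a = 6(a + 2)(a + 3); at a=-1 this is 12, so a decreases.
∂C/∂b = -3(b - 4)(b - 2); at b=3 this is 3, so b decreases.
a converges to its nearest critical value -2 (a local min of the a-part); b converges to 2. The iterate converges to (-2, 2).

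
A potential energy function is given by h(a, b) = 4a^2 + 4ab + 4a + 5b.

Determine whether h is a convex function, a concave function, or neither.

neither

h is quadratic, so its Hessian is the constant matrix H = [[8, 4], [4, 0]].
det(H) = -16, tr(H) = 8.
det(H) < 0, so H is indefinite: neither convex nor concave.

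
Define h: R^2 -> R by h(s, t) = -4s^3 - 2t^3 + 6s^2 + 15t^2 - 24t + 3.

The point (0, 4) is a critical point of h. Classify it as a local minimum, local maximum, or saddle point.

The mixed partial ∂²h/∂s∂t is 0, so the Hessian at any point is diag(h_ss, h_tt) = diag(12(-2s + 1), 6(-2t + 5)).
At (0, 4): H = diag(12, -18).
The eigenvalues have opposite signs, so H is indefinite: a saddle point.

saddle point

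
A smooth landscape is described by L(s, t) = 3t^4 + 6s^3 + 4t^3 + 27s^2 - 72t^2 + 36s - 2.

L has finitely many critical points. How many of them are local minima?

2

L separates as a function of s plus a function of t, so ∇L=0 decouples.
∂L/∂s = 18(s + 1)(s + 2) = 0 at s ∈ {-2, -1}; ∂L/∂t = 12t(t - 3)(t + 4) = 0 at t ∈ {-4, 0, 3}.
The Hessian is diagonal: diag(L_ss, L_tt). Second derivatives: L_ss(-2)=-18, L_ss(-1)=18; L_tt(-4)=336, L_tt(0)=-144, L_tt(3)=252.
Local minima occur where both diagonal entries positive: (-1, -4), (-1, 3). Count: 2.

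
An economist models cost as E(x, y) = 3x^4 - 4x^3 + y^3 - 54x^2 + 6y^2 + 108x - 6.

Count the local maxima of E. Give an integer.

E separates as a function of x plus a function of y, so ∇E=0 decouples.
∂E/∂x = 12(x - 3)(x - 1)(x + 3) = 0 at x ∈ {-3, 1, 3}; ∂E/∂y = 3y(y + 4) = 0 at y ∈ {-4, 0}.
The Hessian is diagonal: diag(E_xx, E_yy). Second derivatives: E_xx(-3)=288, E_xx(1)=-96, E_xx(3)=144; E_yy(-4)=-12, E_yy(0)=12.
Local maxima occur where both diagonal entries negative: (1, -4). Count: 1.

1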